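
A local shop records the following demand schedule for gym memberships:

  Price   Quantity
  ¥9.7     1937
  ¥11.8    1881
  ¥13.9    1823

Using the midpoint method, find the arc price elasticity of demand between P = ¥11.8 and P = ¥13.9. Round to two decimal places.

At P = 11.8, Q = 1881; at P = 13.9, Q = 1823.
ΔQ = -58, ΔP = 2.1. Midpoints: P̄ = 12.85, Q̄ = 1852.0.
ε = (ΔQ/ΔP)(P̄/Q̄) = (-58/2.1)(12.85/1852.0).

-0.19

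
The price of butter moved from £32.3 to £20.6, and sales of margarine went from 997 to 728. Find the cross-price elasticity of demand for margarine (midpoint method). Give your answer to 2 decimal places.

ΔQ_x = 728 − 997 = -269; ΔP_y = 20.6 − 32.3 = -11.7.
Midpoints: P̄_y = 26.45, Q̄_x = 862.5.
ε_xy = (ΔQ_x/ΔP_y)(P̄_y/Q̄_x) = (-269/-11.7)(26.45/862.5).
ε_xy > 0, so the goods are substitutes.

0.71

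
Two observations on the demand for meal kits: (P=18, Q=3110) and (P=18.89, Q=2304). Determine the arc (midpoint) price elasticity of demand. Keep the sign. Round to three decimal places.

ΔQ = 2304 − 3110 = -806; ΔP = 18.89 − 18 = 0.89.
Midpoints: P̄ = 18.45, Q̄ = 2707.0.
ε = (ΔQ/ΔP)(P̄/Q̄) = (-806/0.89)(18.45/2707.0).

-6.171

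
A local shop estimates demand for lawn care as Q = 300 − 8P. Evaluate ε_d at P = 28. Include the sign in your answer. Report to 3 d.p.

-2.947

At P = 28, Q = 76.
dQ/dP = −8.
ε = (dQ/dP)(P/Q) = (-8)(28/76).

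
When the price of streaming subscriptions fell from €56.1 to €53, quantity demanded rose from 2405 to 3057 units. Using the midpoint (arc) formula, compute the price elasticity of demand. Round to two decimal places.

ΔQ = 3057 − 2405 = 652; ΔP = 53 − 56.1 = -3.1.
Midpoints: P̄ = 54.55, Q̄ = 2731.0.
ε = (ΔQ/ΔP)(P̄/Q̄) = (652/-3.1)(54.55/2731.0).

-4.20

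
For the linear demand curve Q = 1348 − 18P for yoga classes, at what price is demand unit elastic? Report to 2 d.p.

For linear demand Q = a − bP, ε = −bP/(a − bP). |ε| = 1 when bP = a − bP, i.e. P = a/(2b).
P = 1348/(2·18) = 1348/36 = 37.4444.

37.44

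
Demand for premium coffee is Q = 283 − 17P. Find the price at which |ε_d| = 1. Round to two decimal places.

For linear demand Q = a − bP, ε = −bP/(a − bP). |ε| = 1 when bP = a − bP, i.e. P = a/(2b).
P = 283/(2·17) = 283/34 = 8.3235.

8.32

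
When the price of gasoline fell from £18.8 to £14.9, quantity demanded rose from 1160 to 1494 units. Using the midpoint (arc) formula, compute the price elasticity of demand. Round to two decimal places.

-1.09

ΔQ = 1494 − 1160 = 334; ΔP = 14.9 − 18.8 = -3.9.
Midpoints: P̄ = 16.85, Q̄ = 1327.0.
ε = (ΔQ/ΔP)(P̄/Q̄) = (334/-3.9)(16.85/1327.0).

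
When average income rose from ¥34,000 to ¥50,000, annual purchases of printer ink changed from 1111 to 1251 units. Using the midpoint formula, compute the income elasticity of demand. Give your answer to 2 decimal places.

ΔQ = 140, ΔI = 16000. Midpoints: Ī = 42,000, Q̄ = 1181.0.
ε_I = (ΔQ/ΔI)(Ī/Q̄) = (140/16000)(42000/1181.0).

0.31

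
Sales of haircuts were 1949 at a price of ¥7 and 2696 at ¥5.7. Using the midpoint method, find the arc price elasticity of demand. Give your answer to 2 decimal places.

ΔQ = 2696 − 1949 = 747; ΔP = 5.7 − 7 = -1.3.
Midpoints: P̄ = 6.35, Q̄ = 2322.5.
ε = (ΔQ/ΔP)(P̄/Q̄) = (747/-1.3)(6.35/2322.5).

-1.57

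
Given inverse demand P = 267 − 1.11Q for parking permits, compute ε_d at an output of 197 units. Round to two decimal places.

-0.22

At Q = 197, P = 267 − 1.11(197) = 48.33.
dP/dQ = −1.11, so dQ/dP = 1/(−1.11) = -0.901.
ε = (dQ/dP)(P/Q) = (-0.901)(48.33/197).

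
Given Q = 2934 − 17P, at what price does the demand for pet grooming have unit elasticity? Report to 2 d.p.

For linear demand Q = a − bP, ε = −bP/(a − bP). |ε| = 1 when bP = a − bP, i.e. P = a/(2b).
P = 2934/(2·17) = 2934/34 = 86.2941.

86.29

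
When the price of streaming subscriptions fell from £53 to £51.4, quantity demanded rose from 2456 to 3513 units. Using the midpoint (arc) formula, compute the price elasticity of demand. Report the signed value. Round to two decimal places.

-11.55

ΔQ = 3513 − 2456 = 1057; ΔP = 51.4 − 53 = -1.6.
Midpoints: P̄ = 52.20, Q̄ = 2984.5.
ε = (ΔQ/ΔP)(P̄/Q̄) = (1057/-1.6)(52.20/2984.5).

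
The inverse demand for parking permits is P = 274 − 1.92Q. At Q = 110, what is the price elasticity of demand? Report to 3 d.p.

-0.297

At Q = 110, P = 274 − 1.92(110) = 62.80.
dP/dQ = −1.92, so dQ/dP = 1/(−1.92) = -0.521.
ε = (dQ/dP)(P/Q) = (-0.521)(62.80/110).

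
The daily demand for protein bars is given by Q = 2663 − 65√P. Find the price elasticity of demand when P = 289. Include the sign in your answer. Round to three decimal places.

At P = 289, Q = 1558.
dQ/dP = −65/(2√P) = -1.912.
ε = (dQ/dP)(P/Q) = (-1.912)(289/1558).

-0.355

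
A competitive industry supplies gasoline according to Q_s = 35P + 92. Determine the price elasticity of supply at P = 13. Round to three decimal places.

0.832

At P = 13, Q_s = 547.
dQ_s/dP = 35.
ε_s = (dQ_s/dP)(P/Q_s) = (35)(13/547).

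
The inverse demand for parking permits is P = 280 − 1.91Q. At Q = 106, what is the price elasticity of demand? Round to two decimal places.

-0.38

At Q = 106, P = 280 − 1.91(106) = 77.54.
dP/dQ = −1.91, so dQ/dP = 1/(−1.91) = -0.524.
ε = (dQ/dP)(P/Q) = (-0.524)(77.54/106).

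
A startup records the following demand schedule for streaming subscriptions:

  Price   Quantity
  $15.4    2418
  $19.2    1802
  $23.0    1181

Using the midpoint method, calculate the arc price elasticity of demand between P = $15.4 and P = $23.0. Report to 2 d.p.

At P = 15.4, Q = 2418; at P = 23.0, Q = 1181.
ΔQ = -1237, ΔP = 7.6. Midpoints: P̄ = 19.20, Q̄ = 1799.5.
ε = (ΔQ/ΔP)(P̄/Q̄) = (-1237/7.6)(19.20/1799.5).

-1.74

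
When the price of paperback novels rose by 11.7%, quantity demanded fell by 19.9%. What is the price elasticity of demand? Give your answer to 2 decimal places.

ε = %ΔQ / %ΔP = (-19.9)/(11.7) = -1.701.

-1.70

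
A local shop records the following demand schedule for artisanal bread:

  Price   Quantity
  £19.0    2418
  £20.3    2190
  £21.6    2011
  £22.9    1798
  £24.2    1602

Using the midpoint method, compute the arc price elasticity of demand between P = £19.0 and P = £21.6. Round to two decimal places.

-1.43

At P = 19.0, Q = 2418; at P = 21.6, Q = 2011.
ΔQ = -407, ΔP = 2.6. Midpoints: P̄ = 20.30, Q̄ = 2214.5.
ε = (ΔQ/ΔP)(P̄/Q̄) = (-407/2.6)(20.30/2214.5).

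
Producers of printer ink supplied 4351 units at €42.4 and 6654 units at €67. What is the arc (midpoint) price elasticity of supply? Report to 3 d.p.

0.931

ΔQ = 6654 − 4351 = 2303; ΔP = 67 − 42.4 = 24.6.
Midpoints: P̄ = 54.70, Q̄ = 5502.5.
ε_s = (ΔQ/ΔP)(P̄/Q̄) = (2303/24.6)(54.70/5502.5).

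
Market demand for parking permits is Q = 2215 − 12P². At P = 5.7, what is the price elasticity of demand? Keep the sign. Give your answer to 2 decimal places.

At P = 5.7, Q = 1825.120.
dQ/dP = −24P = -136.800.
ε = (dQ/dP)(P/Q) = (-136.800)(5.7/1825.120).

-0.43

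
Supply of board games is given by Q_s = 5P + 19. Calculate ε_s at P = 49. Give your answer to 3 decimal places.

0.928

At P = 49, Q_s = 264.
dQ_s/dP = 5.
ε_s = (dQ_s/dP)(P/Q_s) = (5)(49/264).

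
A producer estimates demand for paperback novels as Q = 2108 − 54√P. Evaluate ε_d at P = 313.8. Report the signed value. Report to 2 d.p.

At P = 313.8, Q = 1151.422.
dQ/dP = −54/(2√P) = -1.524.
ε = (dQ/dP)(P/Q) = (-1.524)(313.8/1151.422).
|ε| < 1, so demand is inelastic at this price.

-0.42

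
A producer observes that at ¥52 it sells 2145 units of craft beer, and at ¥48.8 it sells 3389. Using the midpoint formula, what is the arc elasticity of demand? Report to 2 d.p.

-7.08

ΔQ = 3389 − 2145 = 1244; ΔP = 48.8 − 52 = -3.2.
Midpoints: P̄ = 50.40, Q̄ = 2767.0.
ε = (ΔQ/ΔP)(P̄/Q̄) = (1244/-3.2)(50.40/2767.0).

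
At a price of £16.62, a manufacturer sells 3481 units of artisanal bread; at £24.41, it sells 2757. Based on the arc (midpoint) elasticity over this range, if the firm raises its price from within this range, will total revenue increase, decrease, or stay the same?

Arc ε = (-724/7.79)(20.52/3119.0) ≈ -0.611.
|ε| = 0.61 < 1, so demand is inelastic. A price rise therefore raises total revenue.

increase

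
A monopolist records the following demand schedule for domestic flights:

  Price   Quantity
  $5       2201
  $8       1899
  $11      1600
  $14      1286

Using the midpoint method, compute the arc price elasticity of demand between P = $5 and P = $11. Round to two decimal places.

-0.42

At P = 5, Q = 2201; at P = 11, Q = 1600.
ΔQ = -601, ΔP = 6. Midpoints: P̄ = 8.00, Q̄ = 1900.5.
ε = (ΔQ/ΔP)(P̄/Q̄) = (-601/6)(8.00/1900.5).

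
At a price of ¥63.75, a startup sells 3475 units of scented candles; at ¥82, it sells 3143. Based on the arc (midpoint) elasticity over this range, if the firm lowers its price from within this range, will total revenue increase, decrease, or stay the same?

decrease

Arc ε = (-332/18.25)(72.88/3309.0) ≈ -0.401.
|ε| = 0.40 < 1, so demand is inelastic. A price cut therefore reduces total revenue.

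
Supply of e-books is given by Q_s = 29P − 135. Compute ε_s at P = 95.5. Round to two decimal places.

At P = 95.5, Q_s = 2634.50.
dQ_s/dP = 29.
ε_s = (dQ_s/dP)(P/Q_s) = (29)(95.5/2634.50).

1.05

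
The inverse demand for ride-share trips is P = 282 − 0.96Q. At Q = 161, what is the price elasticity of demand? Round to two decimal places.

-0.82

At Q = 161, P = 282 − 0.96(161) = 127.44.
dP/dQ = −0.96, so dQ/dP = 1/(−0.96) = -1.042.
ε = (dQ/dP)(P/Q) = (-1.042)(127.44/161).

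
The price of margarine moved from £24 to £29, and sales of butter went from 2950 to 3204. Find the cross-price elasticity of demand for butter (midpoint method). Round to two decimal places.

0.44

ΔQ_x = 3204 − 2950 = 254; ΔP_y = 29 − 24 = 5.
Midpoints: P̄_y = 26.50, Q̄_x = 3077.0.
ε_xy = (ΔQ_x/ΔP_y)(P̄_y/Q̄_x) = (254/5)(26.50/3077.0).
ε_xy > 0, so the goods are substitutes.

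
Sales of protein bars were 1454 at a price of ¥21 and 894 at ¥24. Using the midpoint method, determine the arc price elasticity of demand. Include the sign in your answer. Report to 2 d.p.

ΔQ = 894 − 1454 = -560; ΔP = 24 − 21 = 3.
Midpoints: P̄ = 22.50, Q̄ = 1174.0.
ε = (ΔQ/ΔP)(P̄/Q̄) = (-560/3)(22.50/1174.0).

-3.58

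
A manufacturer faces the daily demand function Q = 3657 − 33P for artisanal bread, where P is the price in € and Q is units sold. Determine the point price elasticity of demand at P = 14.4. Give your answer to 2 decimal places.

At P = 14.4, Q = 3181.800.
dQ/dP = −33.
ε = (dQ/dP)(P/Q) = (-33)(14.4/3181.800).

-0.15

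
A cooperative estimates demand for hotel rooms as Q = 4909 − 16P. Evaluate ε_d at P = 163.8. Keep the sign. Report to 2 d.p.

At P = 163.8, Q = 2288.200.
dQ/dP = −16.
ε = (dQ/dP)(P/Q) = (-16)(163.8/2288.200).

-1.15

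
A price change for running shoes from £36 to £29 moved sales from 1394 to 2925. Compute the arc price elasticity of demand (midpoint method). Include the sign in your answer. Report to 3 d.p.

-3.292

ΔQ = 2925 − 1394 = 1531; ΔP = 29 − 36 = -7.
Midpoints: P̄ = 32.50, Q̄ = 2159.5.
ε = (ΔQ/ΔP)(P̄/Q̄) = (1531/-7)(32.50/2159.5).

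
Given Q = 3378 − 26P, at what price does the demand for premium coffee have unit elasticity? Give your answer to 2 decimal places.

64.96

For linear demand Q = a − bP, ε = −bP/(a − bP). |ε| = 1 when bP = a − bP, i.e. P = a/(2b).
P = 3378/(2·26) = 3378/52 = 64.9615.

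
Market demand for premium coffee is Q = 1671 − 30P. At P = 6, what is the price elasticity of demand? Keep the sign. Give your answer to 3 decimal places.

-0.121

At P = 6, Q = 1491.
dQ/dP = −30.
ε = (dQ/dP)(P/Q) = (-30)(6/1491).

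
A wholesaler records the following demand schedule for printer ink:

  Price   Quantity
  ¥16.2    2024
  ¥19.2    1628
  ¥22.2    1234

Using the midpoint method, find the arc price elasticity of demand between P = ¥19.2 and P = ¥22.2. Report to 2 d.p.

-1.90

At P = 19.2, Q = 1628; at P = 22.2, Q = 1234.
ΔQ = -394, ΔP = 3.0. Midpoints: P̄ = 20.70, Q̄ = 1431.0.
ε = (ΔQ/ΔP)(P̄/Q̄) = (-394/3.0)(20.70/1431.0).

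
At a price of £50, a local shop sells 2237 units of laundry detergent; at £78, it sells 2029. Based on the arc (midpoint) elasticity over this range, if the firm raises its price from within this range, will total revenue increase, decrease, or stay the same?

increase

Arc ε = (-208/28)(64.00/2133.0) ≈ -0.223.
|ε| = 0.22 < 1, so demand is inelastic. A price rise therefore raises total revenue.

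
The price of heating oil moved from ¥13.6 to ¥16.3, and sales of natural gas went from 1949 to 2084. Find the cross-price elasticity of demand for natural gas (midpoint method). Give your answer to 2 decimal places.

ΔQ_x = 2084 − 1949 = 135; ΔP_y = 16.3 − 13.6 = 2.7.
Midpoints: P̄_y = 14.95, Q̄_x = 2016.5.
ε_xy = (ΔQ_x/ΔP_y)(P̄_y/Q̄_x) = (135/2.7)(14.95/2016.5).

0.37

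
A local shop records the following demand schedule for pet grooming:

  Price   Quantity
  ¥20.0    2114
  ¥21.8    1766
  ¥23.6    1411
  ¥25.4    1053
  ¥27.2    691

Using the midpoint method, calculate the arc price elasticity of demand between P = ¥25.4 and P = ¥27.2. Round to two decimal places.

-6.07

At P = 25.4, Q = 1053; at P = 27.2, Q = 691.
ΔQ = -362, ΔP = 1.8. Midpoints: P̄ = 26.30, Q̄ = 872.0.
ε = (ΔQ/ΔP)(P̄/Q̄) = (-362/1.8)(26.30/872.0).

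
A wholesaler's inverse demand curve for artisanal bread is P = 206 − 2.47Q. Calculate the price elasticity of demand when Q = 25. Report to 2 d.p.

-2.34

At Q = 25, P = 206 − 2.47(25) = 144.25.
dP/dQ = −2.47, so dQ/dP = 1/(−2.47) = -0.405.
ε = (dQ/dP)(P/Q) = (-0.405)(144.25/25).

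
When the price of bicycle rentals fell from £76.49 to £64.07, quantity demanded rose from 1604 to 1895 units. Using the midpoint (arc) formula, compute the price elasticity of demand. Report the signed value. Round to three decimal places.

ΔQ = 1895 − 1604 = 291; ΔP = 64.07 − 76.49 = -12.42.
Midpoints: P̄ = 70.28, Q̄ = 1749.5.
ε = (ΔQ/ΔP)(P̄/Q̄) = (291/-12.42)(70.28/1749.5).

-0.941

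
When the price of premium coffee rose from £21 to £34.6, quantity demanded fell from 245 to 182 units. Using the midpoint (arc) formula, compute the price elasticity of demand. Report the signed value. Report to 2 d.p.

-0.60

ΔQ = 182 − 245 = -63; ΔP = 34.6 − 21 = 13.6.
Midpoints: P̄ = 27.80, Q̄ = 213.5.
ε = (ΔQ/ΔP)(P̄/Q̄) = (-63/13.6)(27.80/213.5).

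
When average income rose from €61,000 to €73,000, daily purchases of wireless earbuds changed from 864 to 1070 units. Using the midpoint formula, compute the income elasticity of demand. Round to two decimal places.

ΔQ = 206, ΔI = 12000. Midpoints: Ī = 67,000, Q̄ = 967.0.
ε_I = (ΔQ/ΔI)(Ī/Q̄) = (206/12000)(67000/967.0).

1.19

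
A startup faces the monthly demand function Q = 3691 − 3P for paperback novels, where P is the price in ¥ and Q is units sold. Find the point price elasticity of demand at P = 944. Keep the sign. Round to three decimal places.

At P = 944, Q = 859.
dQ/dP = −3.
ε = (dQ/dP)(P/Q) = (-3)(944/859).
|ε| > 1, so demand is elastic at this price.

-3.297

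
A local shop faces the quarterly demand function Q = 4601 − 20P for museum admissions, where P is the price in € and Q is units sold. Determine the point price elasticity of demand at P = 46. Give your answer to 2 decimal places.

-0.25

At P = 46, Q = 3681.
dQ/dP = −20.
ε = (dQ/dP)(P/Q) = (-20)(46/3681).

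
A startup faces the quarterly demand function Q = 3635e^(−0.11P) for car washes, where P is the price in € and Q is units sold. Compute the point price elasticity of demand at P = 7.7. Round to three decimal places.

-0.847

At P = 7.7, Q = 1558.321.
dQ/dP = −0.11·3635e^(−0.11P) = −0.11Q = -171.415.
ε = (dQ/dP)(P/Q) = (-171.415)(7.7/1558.321).
|ε| < 1, so demand is inelastic at this price.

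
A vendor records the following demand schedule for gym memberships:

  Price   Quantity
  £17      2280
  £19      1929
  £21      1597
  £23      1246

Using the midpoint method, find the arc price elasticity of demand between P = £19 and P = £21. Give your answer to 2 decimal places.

-1.88

At P = 19, Q = 1929; at P = 21, Q = 1597.
ΔQ = -332, ΔP = 2. Midpoints: P̄ = 20.00, Q̄ = 1763.0.
ε = (ΔQ/ΔP)(P̄/Q̄) = (-332/2)(20.00/1763.0).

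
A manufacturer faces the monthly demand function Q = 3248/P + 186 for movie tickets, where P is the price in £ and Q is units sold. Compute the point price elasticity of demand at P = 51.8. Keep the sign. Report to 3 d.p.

At P = 51.8, Q = 248.703.
dQ/dP = −3248/P² = -1.210.
ε = (dQ/dP)(P/Q) = (-1.210)(51.8/248.703).
|ε| < 1, so demand is inelastic at this price.

-0.252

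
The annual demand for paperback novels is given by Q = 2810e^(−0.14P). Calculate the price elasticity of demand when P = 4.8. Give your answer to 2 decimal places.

At P = 4.8, Q = 1435.028.
dQ/dP = −0.14·2810e^(−0.14P) = −0.14Q = -200.904.
ε = (dQ/dP)(P/Q) = (-200.904)(4.8/1435.028).

-0.67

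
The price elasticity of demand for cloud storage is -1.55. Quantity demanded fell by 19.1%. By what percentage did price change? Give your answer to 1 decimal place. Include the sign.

12.3%

%ΔP ≈ %ΔQ / ε = (-19.1%)/(-1.55) = 12.32%.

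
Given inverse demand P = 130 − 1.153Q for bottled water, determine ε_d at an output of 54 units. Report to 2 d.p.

At Q = 54, P = 130 − 1.153(54) = 67.74.
dP/dQ = −1.153, so dQ/dP = 1/(−1.153) = -0.867.
ε = (dQ/dP)(P/Q) = (-0.867)(67.74/54).

-1.09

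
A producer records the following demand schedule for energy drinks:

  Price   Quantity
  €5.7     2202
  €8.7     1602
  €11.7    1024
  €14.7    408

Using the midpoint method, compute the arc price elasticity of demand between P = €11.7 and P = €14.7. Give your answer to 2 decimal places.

-3.79

At P = 11.7, Q = 1024; at P = 14.7, Q = 408.
ΔQ = -616, ΔP = 3.0. Midpoints: P̄ = 13.20, Q̄ = 716.0.
ε = (ΔQ/ΔP)(P̄/Q̄) = (-616/3.0)(13.20/716.0).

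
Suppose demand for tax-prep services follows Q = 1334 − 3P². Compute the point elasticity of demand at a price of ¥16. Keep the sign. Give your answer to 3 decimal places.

At P = 16, Q = 566.
dQ/dP = −6P = -96.
ε = (dQ/dP)(P/Q) = (-96)(16/566).

-2.714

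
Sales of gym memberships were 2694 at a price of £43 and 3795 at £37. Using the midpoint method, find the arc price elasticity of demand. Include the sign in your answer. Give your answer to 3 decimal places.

ΔQ = 3795 − 2694 = 1101; ΔP = 37 − 43 = -6.
Midpoints: P̄ = 40.00, Q̄ = 3244.5.
ε = (ΔQ/ΔP)(P̄/Q̄) = (1101/-6)(40.00/3244.5).

-2.262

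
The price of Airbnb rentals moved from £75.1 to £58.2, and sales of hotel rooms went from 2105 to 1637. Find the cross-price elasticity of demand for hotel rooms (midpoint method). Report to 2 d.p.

ΔQ_x = 1637 − 2105 = -468; ΔP_y = 58.2 − 75.1 = -16.9.
Midpoints: P̄_y = 66.65, Q̄_x = 1871.0.
ε_xy = (ΔQ_x/ΔP_y)(P̄_y/Q̄_x) = (-468/-16.9)(66.65/1871.0).

0.99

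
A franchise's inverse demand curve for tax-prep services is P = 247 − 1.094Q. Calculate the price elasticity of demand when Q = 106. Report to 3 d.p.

At Q = 106, P = 247 − 1.094(106) = 131.04.
dP/dQ = −1.094, so dQ/dP = 1/(−1.094) = -0.914.
ε = (dQ/dP)(P/Q) = (-0.914)(131.04/106).

-1.130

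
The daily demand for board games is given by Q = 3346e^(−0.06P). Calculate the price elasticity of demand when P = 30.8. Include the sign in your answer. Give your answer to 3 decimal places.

-1.848

At P = 30.8, Q = 527.169.
dQ/dP = −0.06·3346e^(−0.06P) = −0.06Q = -31.630.
ε = (dQ/dP)(P/Q) = (-31.630)(30.8/527.169).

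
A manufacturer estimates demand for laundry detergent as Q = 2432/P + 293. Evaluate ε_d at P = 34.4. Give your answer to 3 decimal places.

-0.194

At P = 34.4, Q = 363.698.
dQ/dP = −2432/P² = -2.055.
ε = (dQ/dP)(P/Q) = (-2.055)(34.4/363.698).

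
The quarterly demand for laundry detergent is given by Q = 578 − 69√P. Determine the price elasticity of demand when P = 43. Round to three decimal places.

At P = 43, Q = 125.537.
dQ/dP = −69/(2√P) = -5.261.
ε = (dQ/dP)(P/Q) = (-5.261)(43/125.537).

-1.802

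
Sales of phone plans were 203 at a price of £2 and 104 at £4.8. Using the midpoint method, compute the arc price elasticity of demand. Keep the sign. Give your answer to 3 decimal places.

-0.783

ΔQ = 104 − 203 = -99; ΔP = 4.8 − 2 = 2.8.
Midpoints: P̄ = 3.40, Q̄ = 153.5.
ε = (ΔQ/ΔP)(P̄/Q̄) = (-99/2.8)(3.40/153.5).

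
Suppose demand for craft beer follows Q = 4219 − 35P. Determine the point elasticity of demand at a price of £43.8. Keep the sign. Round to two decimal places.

-0.57

At P = 43.8, Q = 2686.
dQ/dP = −35.
ε = (dQ/dP)(P/Q) = (-35)(43.8/2686).
|ε| < 1, so demand is inelastic at this price.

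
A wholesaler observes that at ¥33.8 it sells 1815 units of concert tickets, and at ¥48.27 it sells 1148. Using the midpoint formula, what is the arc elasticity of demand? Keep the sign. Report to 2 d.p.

-1.28

ΔQ = 1148 − 1815 = -667; ΔP = 48.27 − 33.8 = 14.47.
Midpoints: P̄ = 41.03, Q̄ = 1481.5.
ε = (ΔQ/ΔP)(P̄/Q̄) = (-667/14.47)(41.03/1481.5).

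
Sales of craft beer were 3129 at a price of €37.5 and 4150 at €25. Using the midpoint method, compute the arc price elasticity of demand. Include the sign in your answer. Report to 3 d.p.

ΔQ = 4150 − 3129 = 1021; ΔP = 25 − 37.5 = -12.5.
Midpoints: P̄ = 31.25, Q̄ = 3639.5.
ε = (ΔQ/ΔP)(P̄/Q̄) = (1021/-12.5)(31.25/3639.5).

-0.701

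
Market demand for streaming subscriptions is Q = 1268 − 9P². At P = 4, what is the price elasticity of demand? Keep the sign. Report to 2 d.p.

At P = 4, Q = 1124.
dQ/dP = −18P = -72.
ε = (dQ/dP)(P/Q) = (-72)(4/1124).

-0.26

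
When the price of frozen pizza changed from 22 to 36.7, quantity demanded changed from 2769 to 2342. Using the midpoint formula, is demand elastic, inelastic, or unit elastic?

inelastic

Arc ε ≈ -0.334.
|ε| = 0.33 < 1.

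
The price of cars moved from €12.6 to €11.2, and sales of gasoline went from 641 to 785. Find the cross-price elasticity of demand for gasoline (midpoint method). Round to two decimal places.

-1.72

ΔQ_x = 785 − 641 = 144; ΔP_y = 11.2 − 12.6 = -1.4.
Midpoints: P̄_y = 11.90, Q̄_x = 713.0.
ε_xy = (ΔQ_x/ΔP_y)(P̄_y/Q̄_x) = (144/-1.4)(11.90/713.0).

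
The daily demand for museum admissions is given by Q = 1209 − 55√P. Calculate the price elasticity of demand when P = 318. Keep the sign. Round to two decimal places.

At P = 318, Q = 228.210.
dQ/dP = −55/(2√P) = -1.542.
ε = (dQ/dP)(P/Q) = (-1.542)(318/228.210).

-2.15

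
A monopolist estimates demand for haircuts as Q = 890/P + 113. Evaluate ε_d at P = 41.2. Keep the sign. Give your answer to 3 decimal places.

-0.160

At P = 41.2, Q = 134.602.
dQ/dP = −890/P² = -0.524.
ε = (dQ/dP)(P/Q) = (-0.524)(41.2/134.602).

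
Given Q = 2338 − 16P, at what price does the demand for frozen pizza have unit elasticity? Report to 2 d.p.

For linear demand Q = a − bP, ε = −bP/(a − bP). |ε| = 1 when bP = a − bP, i.e. P = a/(2b).
P = 2338/(2·16) = 2338/32 = 73.0625.

73.06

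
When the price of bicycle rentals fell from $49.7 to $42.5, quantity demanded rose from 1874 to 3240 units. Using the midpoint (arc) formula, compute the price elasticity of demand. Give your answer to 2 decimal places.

-3.42

ΔQ = 3240 − 1874 = 1366; ΔP = 42.5 − 49.7 = -7.2.
Midpoints: P̄ = 46.10, Q̄ = 2557.0.
ε = (ΔQ/ΔP)(P̄/Q̄) = (1366/-7.2)(46.10/2557.0).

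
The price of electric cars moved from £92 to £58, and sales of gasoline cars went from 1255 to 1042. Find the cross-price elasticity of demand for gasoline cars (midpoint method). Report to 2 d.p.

ΔQ_x = 1042 − 1255 = -213; ΔP_y = 58 − 92 = -34.
Midpoints: P̄_y = 75.00, Q̄_x = 1148.5.
ε_xy = (ΔQ_x/ΔP_y)(P̄_y/Q̄_x) = (-213/-34)(75.00/1148.5).

0.41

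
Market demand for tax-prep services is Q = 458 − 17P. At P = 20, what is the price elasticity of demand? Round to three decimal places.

-2.881

At P = 20, Q = 118.
dQ/dP = −17.
ε = (dQ/dP)(P/Q) = (-17)(20/118).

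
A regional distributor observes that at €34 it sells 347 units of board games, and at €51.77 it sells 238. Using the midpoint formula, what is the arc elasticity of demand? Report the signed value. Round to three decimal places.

ΔQ = 238 − 347 = -109; ΔP = 51.77 − 34 = 17.77.
Midpoints: P̄ = 42.89, Q̄ = 292.5.
ε = (ΔQ/ΔP)(P̄/Q̄) = (-109/17.77)(42.89/292.5).

-0.899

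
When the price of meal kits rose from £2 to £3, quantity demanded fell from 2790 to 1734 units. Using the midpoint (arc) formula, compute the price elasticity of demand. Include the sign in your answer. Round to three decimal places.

-1.167

ΔQ = 1734 − 2790 = -1056; ΔP = 3 − 2 = 1.
Midpoints: P̄ = 2.50, Q̄ = 2262.0.
ε = (ΔQ/ΔP)(P̄/Q̄) = (-1056/1)(2.50/2262.0).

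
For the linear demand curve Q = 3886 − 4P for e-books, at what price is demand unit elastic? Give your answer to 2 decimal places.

For linear demand Q = a − bP, ε = −bP/(a − bP). |ε| = 1 when bP = a − bP, i.e. P = a/(2b).
P = 3886/(2·4) = 3886/8 = 485.7500.

485.75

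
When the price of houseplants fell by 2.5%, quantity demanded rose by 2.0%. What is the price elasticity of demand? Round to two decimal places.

ε = %ΔQ / %ΔP = (2.0)/(-2.5) = -0.800.

-0.80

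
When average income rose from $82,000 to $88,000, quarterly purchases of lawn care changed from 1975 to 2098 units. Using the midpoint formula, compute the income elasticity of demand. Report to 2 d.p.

ΔQ = 123, ΔI = 6000. Midpoints: Ī = 85,000, Q̄ = 2036.5.
ε_I = (ΔQ/ΔI)(Ī/Q̄) = (123/6000)(85000/2036.5).
ε_I > 0, so the good is normal.

0.86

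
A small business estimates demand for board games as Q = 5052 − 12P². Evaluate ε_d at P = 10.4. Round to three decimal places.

At P = 10.4, Q = 3754.080.
dQ/dP = −24P = -249.600.
ε = (dQ/dP)(P/Q) = (-249.600)(10.4/3754.080).
|ε| < 1, so demand is inelastic at this price.

-0.691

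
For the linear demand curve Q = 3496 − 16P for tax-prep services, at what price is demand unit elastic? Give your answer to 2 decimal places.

For linear demand Q = a − bP, ε = −bP/(a − bP). |ε| = 1 when bP = a − bP, i.e. P = a/(2b).
P = 3496/(2·16) = 3496/32 = 109.2500.

109.25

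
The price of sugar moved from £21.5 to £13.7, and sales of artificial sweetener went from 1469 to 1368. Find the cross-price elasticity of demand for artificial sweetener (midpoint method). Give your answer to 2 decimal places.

ΔQ_x = 1368 − 1469 = -101; ΔP_y = 13.7 − 21.5 = -7.8.
Midpoints: P̄_y = 17.60, Q̄_x = 1418.5.
ε_xy = (ΔQ_x/ΔP_y)(P̄_y/Q̄_x) = (-101/-7.8)(17.60/1418.5).
ε_xy > 0, so the goods are substitutes.

0.16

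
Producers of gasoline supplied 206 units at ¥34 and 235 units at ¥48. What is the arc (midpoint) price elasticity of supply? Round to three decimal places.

ΔQ = 235 − 206 = 29; ΔP = 48 − 34 = 14.
Midpoints: P̄ = 41.00, Q̄ = 220.5.
ε_s = (ΔQ/ΔP)(P̄/Q̄) = (29/14)(41.00/220.5).

0.385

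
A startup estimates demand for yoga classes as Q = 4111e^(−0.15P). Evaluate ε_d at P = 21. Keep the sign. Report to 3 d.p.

-3.150

At P = 21, Q = 176.165.
dQ/dP = −0.15·4111e^(−0.15P) = −0.15Q = -26.425.
ε = (dQ/dP)(P/Q) = (-26.425)(21/176.165).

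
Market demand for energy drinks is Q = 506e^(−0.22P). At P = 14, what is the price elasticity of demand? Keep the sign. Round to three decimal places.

-3.080

At P = 14, Q = 23.255.
dQ/dP = −0.22·506e^(−0.22P) = −0.22Q = -5.116.
ε = (dQ/dP)(P/Q) = (-5.116)(14/23.255).
|ε| > 1, so demand is elastic at this price.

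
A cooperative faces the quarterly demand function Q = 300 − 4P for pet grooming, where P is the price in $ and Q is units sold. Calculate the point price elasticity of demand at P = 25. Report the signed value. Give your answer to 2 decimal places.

-0.50

At P = 25, Q = 200.
dQ/dP = −4.
ε = (dQ/dP)(P/Q) = (-4)(25/200).
|ε| < 1, so demand is inelastic at this price.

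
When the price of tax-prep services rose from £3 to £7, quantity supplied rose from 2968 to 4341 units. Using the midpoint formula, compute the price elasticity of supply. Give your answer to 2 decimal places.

0.47

ΔQ = 4341 − 2968 = 1373; ΔP = 7 − 3 = 4.
Midpoints: P̄ = 5.00, Q̄ = 3654.5.
ε_s = (ΔQ/ΔP)(P̄/Q̄) = (1373/4)(5.00/3654.5).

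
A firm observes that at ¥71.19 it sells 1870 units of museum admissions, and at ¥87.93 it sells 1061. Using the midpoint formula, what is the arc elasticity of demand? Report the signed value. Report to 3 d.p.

-2.624

ΔQ = 1061 − 1870 = -809; ΔP = 87.93 − 71.19 = 16.74.
Midpoints: P̄ = 79.56, Q̄ = 1465.5.
ε = (ΔQ/ΔP)(P̄/Q̄) = (-809/16.74)(79.56/1465.5).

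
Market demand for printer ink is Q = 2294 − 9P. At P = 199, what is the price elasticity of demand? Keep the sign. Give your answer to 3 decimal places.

At P = 199, Q = 503.
dQ/dP = −9.
ε = (dQ/dP)(P/Q) = (-9)(199/503).
|ε| > 1, so demand is elastic at this price.

-3.561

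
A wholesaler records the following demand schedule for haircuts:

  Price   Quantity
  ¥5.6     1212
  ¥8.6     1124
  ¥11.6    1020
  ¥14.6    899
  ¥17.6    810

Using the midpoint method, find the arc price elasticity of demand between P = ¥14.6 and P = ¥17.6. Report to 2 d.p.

At P = 14.6, Q = 899; at P = 17.6, Q = 810.
ΔQ = -89, ΔP = 3.0. Midpoints: P̄ = 16.10, Q̄ = 854.5.
ε = (ΔQ/ΔP)(P̄/Q̄) = (-89/3.0)(16.10/854.5).

-0.56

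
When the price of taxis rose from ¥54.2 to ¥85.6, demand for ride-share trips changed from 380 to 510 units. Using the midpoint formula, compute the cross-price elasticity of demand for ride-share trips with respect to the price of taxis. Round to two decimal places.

ΔQ_x = 510 − 380 = 130; ΔP_y = 85.6 − 54.2 = 31.4.
Midpoints: P̄_y = 69.90, Q̄_x = 445.0.
ε_xy = (ΔQ_x/ΔP_y)(P̄_y/Q̄_x) = (130/31.4)(69.90/445.0).

0.65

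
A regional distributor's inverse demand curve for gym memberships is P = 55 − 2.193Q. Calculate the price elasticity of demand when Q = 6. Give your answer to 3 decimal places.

-3.180

At Q = 6, P = 55 − 2.193(6) = 41.84.
dP/dQ = −2.193, so dQ/dP = 1/(−2.193) = -0.456.
ε = (dQ/dP)(P/Q) = (-0.456)(41.84/6).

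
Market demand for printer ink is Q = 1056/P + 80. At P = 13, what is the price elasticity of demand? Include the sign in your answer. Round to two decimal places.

-0.50

At P = 13, Q = 161.231.
dQ/dP = −1056/P² = -6.249.
ε = (dQ/dP)(P/Q) = (-6.249)(13/161.231).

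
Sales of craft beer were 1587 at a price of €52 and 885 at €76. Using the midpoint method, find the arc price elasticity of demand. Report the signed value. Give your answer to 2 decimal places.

-1.51

ΔQ = 885 − 1587 = -702; ΔP = 76 − 52 = 24.
Midpoints: P̄ = 64.00, Q̄ = 1236.0.
ε = (ΔQ/ΔP)(P̄/Q̄) = (-702/24)(64.00/1236.0).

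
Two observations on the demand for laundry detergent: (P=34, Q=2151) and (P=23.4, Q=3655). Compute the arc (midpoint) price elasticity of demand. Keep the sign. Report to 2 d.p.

-1.40

ΔQ = 3655 − 2151 = 1504; ΔP = 23.4 − 34 = -10.6.
Midpoints: P̄ = 28.70, Q̄ = 2903.0.
ε = (ΔQ/ΔP)(P̄/Q̄) = (1504/-10.6)(28.70/2903.0).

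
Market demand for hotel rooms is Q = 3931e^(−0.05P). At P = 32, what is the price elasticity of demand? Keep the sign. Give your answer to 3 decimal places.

At P = 32, Q = 793.655.
dQ/dP = −0.05·3931e^(−0.05P) = −0.05Q = -39.683.
ε = (dQ/dP)(P/Q) = (-39.683)(32/793.655).
|ε| > 1, so demand is elastic at this price.

-1.600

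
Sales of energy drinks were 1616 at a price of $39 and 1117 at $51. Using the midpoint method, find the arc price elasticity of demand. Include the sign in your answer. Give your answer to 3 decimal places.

-1.369

ΔQ = 1117 − 1616 = -499; ΔP = 51 − 39 = 12.
Midpoints: P̄ = 45.00, Q̄ = 1366.5.
ε = (ΔQ/ΔP)(P̄/Q̄) = (-499/12)(45.00/1366.5).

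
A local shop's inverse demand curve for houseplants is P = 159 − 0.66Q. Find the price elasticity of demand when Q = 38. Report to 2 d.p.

At Q = 38, P = 159 − 0.66(38) = 133.92.
dP/dQ = −0.66, so dQ/dP = 1/(−0.66) = -1.515.
ε = (dQ/dP)(P/Q) = (-1.515)(133.92/38).

-5.34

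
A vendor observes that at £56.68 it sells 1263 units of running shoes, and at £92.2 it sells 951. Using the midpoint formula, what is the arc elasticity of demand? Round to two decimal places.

ΔQ = 951 − 1263 = -312; ΔP = 92.2 − 56.68 = 35.52.
Midpoints: P̄ = 74.44, Q̄ = 1107.0.
ε = (ΔQ/ΔP)(P̄/Q̄) = (-312/35.52)(74.44/1107.0).

-0.59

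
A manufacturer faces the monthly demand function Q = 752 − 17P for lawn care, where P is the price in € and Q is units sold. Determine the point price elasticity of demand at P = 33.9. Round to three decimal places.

-3.280

At P = 33.9, Q = 175.700.
dQ/dP = −17.
ε = (dQ/dP)(P/Q) = (-17)(33.9/175.700).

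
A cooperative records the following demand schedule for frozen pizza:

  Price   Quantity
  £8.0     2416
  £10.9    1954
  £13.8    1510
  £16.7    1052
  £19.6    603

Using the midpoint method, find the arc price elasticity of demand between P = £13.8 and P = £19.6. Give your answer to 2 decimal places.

At P = 13.8, Q = 1510; at P = 19.6, Q = 603.
ΔQ = -907, ΔP = 5.8. Midpoints: P̄ = 16.70, Q̄ = 1056.5.
ε = (ΔQ/ΔP)(P̄/Q̄) = (-907/5.8)(16.70/1056.5).

-2.47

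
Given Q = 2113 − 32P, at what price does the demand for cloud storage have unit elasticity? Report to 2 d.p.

33.02

For linear demand Q = a − bP, ε = −bP/(a − bP). |ε| = 1 when bP = a − bP, i.e. P = a/(2b).
P = 2113/(2·32) = 2113/64 = 33.0156.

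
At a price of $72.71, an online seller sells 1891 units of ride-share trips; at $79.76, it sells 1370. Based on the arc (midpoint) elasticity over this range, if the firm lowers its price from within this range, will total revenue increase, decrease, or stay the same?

increase

Arc ε = (-521/7.05)(76.23/1630.5) ≈ -3.455.
|ε| = 3.46 > 1, so demand is elastic. A price cut therefore raises total revenue.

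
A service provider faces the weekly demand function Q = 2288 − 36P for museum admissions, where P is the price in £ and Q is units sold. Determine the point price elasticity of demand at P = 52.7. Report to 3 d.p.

-4.855

At P = 52.7, Q = 390.800.
dQ/dP = −36.
ε = (dQ/dP)(P/Q) = (-36)(52.7/390.800).
|ε| > 1, so demand is elastic at this price.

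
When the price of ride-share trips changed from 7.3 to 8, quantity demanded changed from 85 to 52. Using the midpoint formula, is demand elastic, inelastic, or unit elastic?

elastic

Arc ε ≈ -5.265.
|ε| = 5.26 > 1.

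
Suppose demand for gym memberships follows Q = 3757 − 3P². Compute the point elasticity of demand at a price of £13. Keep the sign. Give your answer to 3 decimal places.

At P = 13, Q = 3250.
dQ/dP = −6P = -78.
ε = (dQ/dP)(P/Q) = (-78)(13/3250).
|ε| < 1, so demand is inelastic at this price.

-0.312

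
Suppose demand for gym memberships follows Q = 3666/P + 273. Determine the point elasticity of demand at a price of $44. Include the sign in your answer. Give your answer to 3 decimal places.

-0.234

At P = 44, Q = 356.318.
dQ/dP = −3666/P² = -1.894.
ε = (dQ/dP)(P/Q) = (-1.894)(44/356.318).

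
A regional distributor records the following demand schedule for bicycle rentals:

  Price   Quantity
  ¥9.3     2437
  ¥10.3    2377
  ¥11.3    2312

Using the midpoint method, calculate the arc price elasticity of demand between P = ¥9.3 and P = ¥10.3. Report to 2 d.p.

At P = 9.3, Q = 2437; at P = 10.3, Q = 2377.
ΔQ = -60, ΔP = 1.0. Midpoints: P̄ = 9.80, Q̄ = 2407.0.
ε = (ΔQ/ΔP)(P̄/Q̄) = (-60/1.0)(9.80/2407.0).

-0.24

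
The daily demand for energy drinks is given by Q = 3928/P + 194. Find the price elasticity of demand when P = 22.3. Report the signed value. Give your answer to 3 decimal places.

At P = 22.3, Q = 370.143.
dQ/dP = −3928/P² = -7.899.
ε = (dQ/dP)(P/Q) = (-7.899)(22.3/370.143).

-0.476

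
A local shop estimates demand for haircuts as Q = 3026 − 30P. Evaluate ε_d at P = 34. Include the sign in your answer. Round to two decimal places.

-0.51

At P = 34, Q = 2006.
dQ/dP = −30.
ε = (dQ/dP)(P/Q) = (-30)(34/2006).
|ε| < 1, so demand is inelastic at this price.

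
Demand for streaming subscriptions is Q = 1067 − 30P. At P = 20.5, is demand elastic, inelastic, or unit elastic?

Q = 452, dQ/dP = -30.
ε = (dQ/dP)(P/Q) ≈ -1.361.
|ε| = 1.36 > 1.

elastic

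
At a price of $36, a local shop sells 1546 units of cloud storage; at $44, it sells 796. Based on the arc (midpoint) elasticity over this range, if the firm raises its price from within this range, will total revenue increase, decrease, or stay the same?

Arc ε = (-750/8)(40.00/1171.0) ≈ -3.202.
|ε| = 3.20 > 1, so demand is elastic. A price rise therefore reduces total revenue.

decrease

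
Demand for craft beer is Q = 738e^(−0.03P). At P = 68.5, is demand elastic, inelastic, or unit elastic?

Q = 94.533, dQ/dP = -2.836.
ε = (dQ/dP)(P/Q) ≈ -2.055.
|ε| = 2.06 > 1.

elastic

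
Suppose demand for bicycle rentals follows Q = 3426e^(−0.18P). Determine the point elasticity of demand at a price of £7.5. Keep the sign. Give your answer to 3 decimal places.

-1.350

At P = 7.5, Q = 888.157.
dQ/dP = −0.18·3426e^(−0.18P) = −0.18Q = -159.868.
ε = (dQ/dP)(P/Q) = (-159.868)(7.5/888.157).
|ε| > 1, so demand is elastic at this price.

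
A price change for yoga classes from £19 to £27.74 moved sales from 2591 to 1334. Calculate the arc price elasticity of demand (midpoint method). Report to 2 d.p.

-1.71

ΔQ = 1334 − 2591 = -1257; ΔP = 27.74 − 19 = 8.74.
Midpoints: P̄ = 23.37, Q̄ = 1962.5.
ε = (ΔQ/ΔP)(P̄/Q̄) = (-1257/8.74)(23.37/1962.5).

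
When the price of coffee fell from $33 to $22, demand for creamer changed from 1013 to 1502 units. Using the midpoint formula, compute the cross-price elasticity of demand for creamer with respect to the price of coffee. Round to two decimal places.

-0.97

ΔQ_x = 1502 − 1013 = 489; ΔP_y = 22 − 33 = -11.
Midpoints: P̄_y = 27.50, Q̄_x = 1257.5.
ε_xy = (ΔQ_x/ΔP_y)(P̄_y/Q̄_x) = (489/-11)(27.50/1257.5).
ε_xy < 0, so the goods are complements.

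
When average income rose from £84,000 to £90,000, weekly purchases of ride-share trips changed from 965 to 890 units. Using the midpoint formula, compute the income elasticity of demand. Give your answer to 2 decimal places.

-1.17

ΔQ = -75, ΔI = 6000. Midpoints: Ī = 87,000, Q̄ = 927.5.
ε_I = (ΔQ/ΔI)(Ī/Q̄) = (-75/6000)(87000/927.5).
ε_I < 0, so the good is inferior.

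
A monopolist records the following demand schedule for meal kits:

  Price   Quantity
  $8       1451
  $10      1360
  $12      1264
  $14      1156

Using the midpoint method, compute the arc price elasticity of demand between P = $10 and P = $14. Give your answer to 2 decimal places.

At P = 10, Q = 1360; at P = 14, Q = 1156.
ΔQ = -204, ΔP = 4. Midpoints: P̄ = 12.00, Q̄ = 1258.0.
ε = (ΔQ/ΔP)(P̄/Q̄) = (-204/4)(12.00/1258.0).

-0.49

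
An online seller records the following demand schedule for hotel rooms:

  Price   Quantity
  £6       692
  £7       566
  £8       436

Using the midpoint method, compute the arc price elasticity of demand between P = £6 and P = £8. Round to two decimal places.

At P = 6, Q = 692; at P = 8, Q = 436.
ΔQ = -256, ΔP = 2. Midpoints: P̄ = 7.00, Q̄ = 564.0.
ε = (ΔQ/ΔP)(P̄/Q̄) = (-256/2)(7.00/564.0).

-1.59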